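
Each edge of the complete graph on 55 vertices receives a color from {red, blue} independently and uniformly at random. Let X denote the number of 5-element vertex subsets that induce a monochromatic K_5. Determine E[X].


Let X = Σ_S X_S over the C(55, 5) = 3478761 subsets S of size 5, where X_S = 1 if the K_5 on S is monochromatic.
For a fixed S, the K_5 on S has C(5, 2) = 10 edges. P[all 10 edges red] = (1/2)^10, and likewise for blue, so P[monochromatic] = 2·(1/2)^10 = 2^{1 − 10} = 1/512.
Summing: E[X] = C(55, 5) · 2^{1 − 10} = 3478761 · 1/512 = 3478761/512.
Numerically: E[X] ≈ 6794.455.

E[X] = C(55,5)·2^(1−C(5,2)) = 3478761/512 ≈ 6794.455.


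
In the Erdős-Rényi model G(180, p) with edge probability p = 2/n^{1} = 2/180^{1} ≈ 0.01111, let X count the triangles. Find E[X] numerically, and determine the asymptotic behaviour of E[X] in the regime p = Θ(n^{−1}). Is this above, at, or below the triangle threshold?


Number of potential triangles: C(180, 3) = 955860.
Each occurs with probability p³ ≈ (0.01111)³ ≈ 1.371742e-06.
By linearity: E[X] = C(180, 3)·p³ ≈ 955860 · 1.371742e-06 ≈ 1.3112.
Here α = 1, so p = 2/n is exactly at the triangle threshold p ~ 1/n. Asymptotically E[X] → c³/6 = 2³/6 = 4/3 ≈ 1.3333, a bounded constant. In this regime the triangle count is asymptotically Poisson(c³/6).

E[X] ≈ 1.3112; in regime p = Θ(1/n^{1}) E[X] stays bounded (at the triangle threshold p ~ 1/n).


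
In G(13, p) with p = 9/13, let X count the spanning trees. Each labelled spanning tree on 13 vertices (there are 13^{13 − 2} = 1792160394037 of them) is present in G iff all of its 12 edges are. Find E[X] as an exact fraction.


K_13 has 13^{13 − 2} = 1792160394037 labelled spanning trees.
For each such spanning tree H, let X_H = 1 if all 12 edges of H are present in G. Then P[X_H = 1] = p^{12} = (9/13)^{12} = 282429536481/23298085122481.
Summing the indicators: E[X] = Σ_H E[X_H] = 1792160394037 · p^{12} = 1792160394037 · 282429536481/23298085122481 = 282429536481/13.
Numerically: E[X] ≈ 2.1725e+10.

E[X] = 1792160394037 · (9/13)^{12} = 282429536481/13 ≈ 2.1725e+10.


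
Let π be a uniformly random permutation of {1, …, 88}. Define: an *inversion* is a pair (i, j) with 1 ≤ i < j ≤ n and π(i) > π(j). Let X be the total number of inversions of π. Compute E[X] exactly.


Write X = Σ X_I over the C(88, 2) = 3828 pairs i < j, with X_I the indicator of one inversion.
There are 3828 indicators.
For each fixed pair i < j, the values π(i) and π(j) are two distinct elements of {1, …, 88} in uniformly random order; by symmetry P[π(i) > π(j)] = 1/2.
By linearity: E[X] = 3828 · (1/2) = C(88, 2) · (1/2) = 3828/2 = 1914 ≈ 1914.000.

E[X] = 1914 = 1914.000.


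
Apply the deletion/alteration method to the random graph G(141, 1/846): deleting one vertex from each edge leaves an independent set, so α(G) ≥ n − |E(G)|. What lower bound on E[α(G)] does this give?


E[|E(G)|] = C(141, 2)·p = 9870 · (1/846) = 35/3.
E[α(G)] ≥ n − E[|E(G)|] = 141 − 35/3 = 388/3.
Numerically: ≈ 129.3333.
(This is only a lower bound; the true E[α(G)] may be larger.)

E[α(G)] ≥ 388/3 ≈ 129.3333.


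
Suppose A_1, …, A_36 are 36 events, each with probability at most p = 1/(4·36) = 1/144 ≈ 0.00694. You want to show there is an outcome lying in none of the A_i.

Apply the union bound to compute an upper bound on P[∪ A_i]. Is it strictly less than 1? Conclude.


Union bound: P[∪_{i=1}^{36} A_i] ≤ Σ_i P[A_i] ≤ 36·p = 36·(1/144) = 1/4.
Numerically: 1/4 ≈ 0.25000.
Is 1/4 < 1? YES.
Since P[∪ A_i] ≤ 1/4 < 1, the complement has P[∩ A_i^c] ≥ 1 − 1/4 = 3/4 > 0, so some outcome avoids every A_i.

36·p = 1/4 ≈ 0.25000; existence CERTIFIED by the union bound.


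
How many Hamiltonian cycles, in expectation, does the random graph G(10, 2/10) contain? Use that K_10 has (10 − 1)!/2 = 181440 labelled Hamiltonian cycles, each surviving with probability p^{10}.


K_10 has (10 − 1)!/2 = 181440 labelled Hamiltonian cycles.
For each such Hamiltonian cycle H, let X_H = 1 if all 10 edges of H are present in G. Then P[X_H = 1] = p^{10} = (1/5)^{10} = 1/9765625.
Summing the indicators: E[X] = Σ_H E[X_H] = 181440 · p^{10} = 181440 · 1/9765625 = 36288/1953125.
Numerically: E[X] ≈ 0.0186.

E[X] = 181440 · (1/5)^{10} = 36288/1953125 ≈ 0.0186.


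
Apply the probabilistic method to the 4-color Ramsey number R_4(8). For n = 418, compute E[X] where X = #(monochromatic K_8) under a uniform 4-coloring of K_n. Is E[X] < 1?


E[X] = C(418, 8) · 4^{1 − 28} = 21608403021078588 · 4^{−27} = 21608403021078588/18014398509481984.
As a reduced fraction: E[X] = 5402100755269647/4503599627370496 ≈ 1.1995.
Is E[X] < 1? NO.
Since E[X] ≥ 1, the first-moment bound is inconclusive at n = 418; it does NOT by itself certify R_4(8) > 418.

E[X] = 5402100755269647/4503599627370496 ≈ 1.1995; E[X] ≥ 1; first-moment method inconclusive here.


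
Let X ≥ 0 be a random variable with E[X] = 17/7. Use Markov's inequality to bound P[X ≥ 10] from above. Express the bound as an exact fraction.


μ = E[X] = 17/7, a = 10.
Markov: P[X ≥ 10] ≤ μ/a = (17/7)/10 = 17/70.
Numerically: ≈ 0.2429.
(Since a = 10 > μ = 2.4286, the bound 17/70 is < 1 and informative.)

P[X ≥ 10] ≤ 17/70 ≈ 0.2429.


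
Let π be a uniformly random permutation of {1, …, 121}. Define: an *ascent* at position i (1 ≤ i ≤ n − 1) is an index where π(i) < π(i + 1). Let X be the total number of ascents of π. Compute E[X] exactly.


Write X = Σ X_I over i = 1, …, 120, with X_I the indicator of one ascent.
There are 120 indicators.
For each fixed i, the pair (π(i), π(i+1)) is a uniformly random ordered pair of distinct values from {1, …, 121}; by symmetry P[π(i) < π(i+1)] = 1/2.
By linearity: E[X] = 120 · (1/2) = (121 − 1) · (1/2) = 60 ≈ 60.0000.

E[X] = 60 = 60.0000.


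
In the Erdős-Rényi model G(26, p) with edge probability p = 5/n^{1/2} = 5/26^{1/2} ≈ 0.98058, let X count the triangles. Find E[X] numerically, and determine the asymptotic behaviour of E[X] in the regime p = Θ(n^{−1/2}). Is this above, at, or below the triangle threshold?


Number of potential triangles: C(26, 3) = 2600.
Each occurs with probability p³ ≈ (0.98058)³ ≈ 9.4286603e-01.
By linearity: E[X] = C(26, 3)·p³ ≈ 2600 · 9.4286603e-01 ≈ 2451.45169.
Since α = 1/2 < 1, p = c/n^{1/2} ≫ 1/n is above the triangle threshold p ~ 1/n. Asymptotically E[X] ~ (c³/6)·n^{3(1−α)} = (5³/6)·n^{1.5} → ∞; triangles are abundant w.h.p.

E[X] ≈ 2451.45169; in regime p = Θ(1/n^{1/2}) E[X] diverges (above the triangle threshold p ~ 1/n).


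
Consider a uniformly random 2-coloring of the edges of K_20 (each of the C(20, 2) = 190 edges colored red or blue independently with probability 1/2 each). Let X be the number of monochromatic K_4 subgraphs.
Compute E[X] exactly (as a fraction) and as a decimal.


Let X = Σ_S X_S over the C(20, 4) = 4845 subsets S of size 4, where X_S = 1 if the K_4 on S is monochromatic.
For a fixed S, the K_4 on S has C(4, 2) = 6 edges. P[all 6 edges red] = (1/2)^6, and likewise for blue, so P[monochromatic] = 2·(1/2)^6 = 2^{1 − 6} = 1/32.
By linearity: E[X] = C(20, 4) · 2^{1 − 6} = 4845 · 1/32 = 4845/32.
Numerically: E[X] ≈ 151.4062.

E[X] = C(20,4)·2^(1−C(4,2)) = 4845/32 ≈ 151.4062.


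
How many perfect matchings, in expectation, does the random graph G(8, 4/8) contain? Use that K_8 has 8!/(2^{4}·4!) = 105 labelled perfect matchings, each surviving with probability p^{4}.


K_8 has 8!/(2^{4}·4!) = 105 labelled perfect matchings.
For each such perfect matching H, let X_H = 1 if all 4 edges of H are present in G. Then P[X_H = 1] = p^{4} = (1/2)^{4} = 1/16.
By linearity of expectation: E[X] = Σ_H E[X_H] = 105 · p^{4} = 105 · 1/16 = 105/16.
Numerically: E[X] ≈ 6.56.

E[X] = 105 · (1/2)^{4} = 105/16 ≈ 6.56.


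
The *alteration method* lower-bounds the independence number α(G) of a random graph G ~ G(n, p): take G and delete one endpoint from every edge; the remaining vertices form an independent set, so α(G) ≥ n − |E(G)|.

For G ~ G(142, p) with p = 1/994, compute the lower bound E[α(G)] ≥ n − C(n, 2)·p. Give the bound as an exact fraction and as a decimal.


E[|E(G)|] = C(142, 2)·p = 10011 · (1/994) = 141/14.
E[α(G)] ≥ n − E[|E(G)|] = 142 − 141/14 = 1847/14.
Numerically: ≈ 131.9286.
(This is only a lower bound; the true E[α(G)] may be larger.)

E[α(G)] ≥ 1847/14 ≈ 131.9286.


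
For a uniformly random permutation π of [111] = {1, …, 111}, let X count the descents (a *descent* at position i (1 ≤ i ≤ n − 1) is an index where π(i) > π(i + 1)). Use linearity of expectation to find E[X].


Write X = Σ X_I over i = 1, …, 110, with X_I the indicator of one descent.
There are 110 indicators.
For each fixed i, the pair (π(i), π(i+1)) is a uniformly random ordered pair of distinct values from {1, …, 111}; by symmetry P[π(i) > π(i+1)] = 1/2.
By linearity: E[X] = 110 · (1/2) = (111 − 1) · (1/2) = 55 ≈ 55.00000.

E[X] = 55 = 55.00000.


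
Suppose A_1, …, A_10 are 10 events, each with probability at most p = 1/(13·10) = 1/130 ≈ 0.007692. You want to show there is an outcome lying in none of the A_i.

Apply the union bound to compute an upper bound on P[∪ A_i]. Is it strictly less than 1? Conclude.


Union bound: P[∪_{i=1}^{10} A_i] ≤ Σ_i P[A_i] ≤ 10·p = 10·(1/130) = 1/13.
Numerically: 1/13 ≈ 0.076923.
Is 1/13 < 1? YES.
Since P[∪ A_i] ≤ 1/13 < 1, the complement has P[∩ A_i^c] ≥ 1 − 1/13 = 12/13 > 0, so some outcome avoids every A_i.

10·p = 1/13 ≈ 0.076923; existence CERTIFIED by the union bound.


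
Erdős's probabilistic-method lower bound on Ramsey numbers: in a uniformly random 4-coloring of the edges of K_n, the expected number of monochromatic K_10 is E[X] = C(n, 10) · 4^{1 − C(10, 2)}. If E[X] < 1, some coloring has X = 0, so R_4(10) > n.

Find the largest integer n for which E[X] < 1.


We need C(n, 10) · 4^{1 − 45} < 1, i.e. C(n, 10) < 4^{45 − 1} = 309485009821345068724781056.
Check values of n near the boundary:
  n = 2020: C(2020, 10) = 304832018578739931133653656; 304832018578739931133653656 < 309485009821345068724781056? YES
  n = 2021: C(2021, 10) = 306347841644770462864800616; 306347841644770462864800616 < 309485009821345068724781056? YES
  n = 2022: C(2022, 10) = 307870445231474093395937796; 307870445231474093395937796 < 309485009821345068724781056? YES
  n = 2023: C(2023, 10) = 309399856285778485315440716; 309399856285778485315440716 < 309485009821345068724781056? YES
  n = 2024: C(2024, 10) = 310936101848269937576192656; 310936101848269937576192656 < 309485009821345068724781056? NO
  n = 2025: C(2025, 10) = 312479209053472269772600560; 312479209053472269772600560 < 309485009821345068724781056? NO
  n = 2026: C(2026, 10) = 314029205130126398094885285; 314029205130126398094885285 < 309485009821345068724781056? NO
The largest n with C(n, 10) < 309485009821345068724781056 is n = 2023 (where E[X] = 77349964071444621328860179/77371252455336267181195264 ≈ 0.9997). Hence R_4(10) > 2023, i.e. R_4(10) ≥ 2024.

Largest n = 2023; hence R_4(10) > 2023.


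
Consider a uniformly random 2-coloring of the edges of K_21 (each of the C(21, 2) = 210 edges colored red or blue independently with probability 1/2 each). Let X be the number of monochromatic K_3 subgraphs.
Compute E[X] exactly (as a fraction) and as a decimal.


Let X = Σ_S X_S over the C(21, 3) = 1330 subsets S of size 3, where X_S = 1 if the K_3 on S is monochromatic.
For a fixed S, the K_3 on S has C(3, 2) = 3 edges. P[all 3 edges red] = (1/2)^3, and likewise for blue, so P[monochromatic] = 2·(1/2)^3 = 2^{1 − 3} = 1/4.
By linearity: E[X] = C(21, 3) · 2^{1 − 3} = 1330 · 1/4 = 665/2.
Numerically: E[X] ≈ 332.50000.

E[X] = C(21,3)·2^(1−C(3,2)) = 665/2 ≈ 332.50000.


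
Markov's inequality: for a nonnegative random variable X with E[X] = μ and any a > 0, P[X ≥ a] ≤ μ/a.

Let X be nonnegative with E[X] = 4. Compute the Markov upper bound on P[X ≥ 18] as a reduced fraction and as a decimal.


μ = E[X] = 4, a = 18.
Markov: P[X ≥ 18] ≤ μ/a = (4)/18 = 2/9.
Numerically: ≈ 0.2222.
(Since a = 18 > μ = 4.0000, the bound 2/9 is < 1 and informative.)

P[X ≥ 18] ≤ 2/9 ≈ 0.2222.


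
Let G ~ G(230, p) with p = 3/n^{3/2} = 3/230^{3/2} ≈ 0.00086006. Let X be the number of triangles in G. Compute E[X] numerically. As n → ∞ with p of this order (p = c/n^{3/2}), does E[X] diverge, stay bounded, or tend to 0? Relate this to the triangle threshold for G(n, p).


Number of potential triangles: C(230, 3) = 2001460.
Each occurs with probability p³ ≈ (0.00086006)³ ≈ 6.3619244e-10.
By linearity: E[X] = C(230, 3)·p³ ≈ 2001460 · 6.3619244e-10 ≈ 0.00127.
Since α = 3/2 > 1, p = c/n^{3/2} = o(1/n) is below the triangle threshold p ~ 1/n. Asymptotically E[X] ~ (c³/6)·n^{3(1−α)} = (3³/6)·n^{-1.5} → 0, so by Markov's inequality G has no triangles w.h.p.

E[X] ≈ 0.00127; in regime p = Θ(1/n^{3/2}) E[X] tends to 0 (below the triangle threshold p ~ 1/n).


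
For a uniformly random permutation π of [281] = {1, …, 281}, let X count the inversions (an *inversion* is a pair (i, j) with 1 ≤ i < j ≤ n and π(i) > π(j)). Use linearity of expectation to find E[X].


Write X = Σ X_I over the C(281, 2) = 39340 pairs i < j, with X_I the indicator of one inversion.
There are 39340 indicators.
For each fixed pair i < j, the values π(i) and π(j) are two distinct elements of {1, …, 281} in uniformly random order; by symmetry P[π(i) > π(j)] = 1/2.
By linearity: E[X] = 39340 · (1/2) = C(281, 2) · (1/2) = 39340/2 = 19670 ≈ 19670.0000.

E[X] = 19670 = 19670.0000.


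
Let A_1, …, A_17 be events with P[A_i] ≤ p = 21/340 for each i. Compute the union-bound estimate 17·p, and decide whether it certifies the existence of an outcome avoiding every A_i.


Union bound: P[∪_{i=1}^{17} A_i] ≤ Σ_i P[A_i] ≤ 17·p = 17·(21/340) = 21/20.
Numerically: 21/20 ≈ 1.0500.
Is 21/20 < 1? NO.
Since the bound 21/20 is ≥ 1, the union bound is uninformative here; it does NOT by itself certify existence.

17·p = 21/20 ≈ 1.0500; existence NOT certified by the union bound.


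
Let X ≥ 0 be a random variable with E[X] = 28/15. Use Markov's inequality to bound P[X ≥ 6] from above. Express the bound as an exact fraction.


μ = E[X] = 28/15, a = 6.
Markov: P[X ≥ 6] ≤ μ/a = (28/15)/6 = 14/45.
Numerically: ≈ 0.311.
(Since a = 6 > μ = 1.867, the bound 14/45 is < 1 and informative.)

P[X ≥ 6] ≤ 14/45 ≈ 0.311.


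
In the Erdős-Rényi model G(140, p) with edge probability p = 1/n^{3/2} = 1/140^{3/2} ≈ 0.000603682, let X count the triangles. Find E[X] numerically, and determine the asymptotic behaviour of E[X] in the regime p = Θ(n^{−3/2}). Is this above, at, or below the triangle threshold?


Number of potential triangles: C(140, 3) = 447580.
Each occurs with probability p³ ≈ (0.000603682)³ ≈ 2.20000587e-10.
By linearity: E[X] = C(140, 3)·p³ ≈ 447580 · 2.20000587e-10 ≈ 0.000098.
Since α = 3/2 > 1, p = c/n^{3/2} = o(1/n) is below the triangle threshold p ~ 1/n. Asymptotically E[X] ~ (c³/6)·n^{3(1−α)} = (1³/6)·n^{-1.5} → 0, so by Markov's inequality G has no triangles w.h.p.

E[X] ≈ 0.000098; in regime p = Θ(1/n^{3/2}) E[X] tends to 0 (below the triangle threshold p ~ 1/n).


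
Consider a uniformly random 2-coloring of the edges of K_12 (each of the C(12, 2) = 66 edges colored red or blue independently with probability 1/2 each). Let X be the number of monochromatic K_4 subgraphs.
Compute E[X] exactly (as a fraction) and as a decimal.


Let X = Σ_S X_S over the C(12, 4) = 495 subsets S of size 4, where X_S = 1 if the K_4 on S is monochromatic.
For a fixed S, the K_4 on S has C(4, 2) = 6 edges. P[all 6 edges red] = (1/2)^6, and likewise for blue, so P[monochromatic] = 2·(1/2)^6 = 2^{1 − 6} = 1/32.
Summing: E[X] = C(12, 4) · 2^{1 − 6} = 495 · 1/32 = 495/32.
Numerically: E[X] ≈ 15.468750.

E[X] = C(12,4)·2^(1−C(4,2)) = 495/32 ≈ 15.468750.


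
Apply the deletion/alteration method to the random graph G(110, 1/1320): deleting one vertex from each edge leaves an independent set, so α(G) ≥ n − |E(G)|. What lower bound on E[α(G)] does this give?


E[|E(G)|] = C(110, 2)·p = 5995 · (1/1320) = 109/24.
E[α(G)] ≥ n − E[|E(G)|] = 110 − 109/24 = 2531/24.
Numerically: ≈ 105.45833.
(This is only a lower bound; the true E[α(G)] may be larger.)

E[α(G)] ≥ 2531/24 ≈ 105.45833.


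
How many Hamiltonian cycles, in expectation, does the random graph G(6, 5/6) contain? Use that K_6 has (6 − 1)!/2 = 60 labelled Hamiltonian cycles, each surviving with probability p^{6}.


K_6 has (6 − 1)!/2 = 60 labelled Hamiltonian cycles.
For each such Hamiltonian cycle H, let X_H = 1 if all 6 edges of H are present in G. Then P[X_H = 1] = p^{6} = (5/6)^{6} = 15625/46656.
By linearity of expectation: E[X] = Σ_H E[X_H] = 60 · p^{6} = 60 · 15625/46656 = 78125/3888.
Numerically: E[X] ≈ 20.1.

E[X] = 60 · (5/6)^{6} = 78125/3888 ≈ 20.1.


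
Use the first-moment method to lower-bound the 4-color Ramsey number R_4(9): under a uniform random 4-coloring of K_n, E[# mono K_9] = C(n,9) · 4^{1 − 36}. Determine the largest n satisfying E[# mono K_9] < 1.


We need C(n, 9) · 4^{1 − 36} < 1, i.e. C(n, 9) < 4^{36 − 1} = 1180591620717411303424.
Check values of n near the boundary:
  n = 908: C(908, 9) = 1111058428637338083100; 1111058428637338083100 < 1180591620717411303424? YES
  n = 909: C(909, 9) = 1122169012923711463931; 1122169012923711463931 < 1180591620717411303424? YES
  n = 910: C(910, 9) = 1133378248346922788210; 1133378248346922788210 < 1180591620717411303424? YES
  n = 911: C(911, 9) = 1144686900492291197405; 1144686900492291197405 < 1180591620717411303424? YES
  n = 912: C(912, 9) = 1156095740032081475120; 1156095740032081475120 < 1180591620717411303424? YES
  n = 913: C(913, 9) = 1167605542753639808390; 1167605542753639808390 < 1180591620717411303424? YES
  n = 914: C(914, 9) = 1179217089587653905932; 1179217089587653905932 < 1180591620717411303424? YES
  n = 915: C(915, 9) = 1190931166636537885130; 1190931166636537885130 < 1180591620717411303424? NO
  n = 916: C(916, 9) = 1202748565202942340440; 1202748565202942340440 < 1180591620717411303424? NO
The largest n with C(n, 9) < 1180591620717411303424 is n = 914 (where E[X] = 294804272396913476483/295147905179352825856 ≈ 0.998836). Hence R_4(9) > 914, i.e. R_4(9) ≥ 915.

Largest n = 914; hence R_4(9) > 914.


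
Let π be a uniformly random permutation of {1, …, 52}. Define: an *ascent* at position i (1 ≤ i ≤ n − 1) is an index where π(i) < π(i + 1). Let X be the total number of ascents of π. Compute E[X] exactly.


Write X = Σ X_I over i = 1, …, 51, with X_I the indicator of one ascent.
There are 51 indicators.
For each fixed i, the pair (π(i), π(i+1)) is a uniformly random ordered pair of distinct values from {1, …, 52}; by symmetry P[π(i) < π(i+1)] = 1/2.
By linearity: E[X] = 51 · (1/2) = (52 − 1) · (1/2) = 51/2 ≈ 25.500000.

E[X] = 51/2 = 25.500000.


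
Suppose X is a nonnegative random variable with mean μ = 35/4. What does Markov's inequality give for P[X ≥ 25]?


μ = E[X] = 35/4, a = 25.
Markov: P[X ≥ 25] ≤ μ/a = (35/4)/25 = 7/20.
Numerically: ≈ 0.3500.
(Since a = 25 > μ = 8.7500, the bound 7/20 is < 1 and informative.)

P[X ≥ 25] ≤ 7/20 ≈ 0.3500.


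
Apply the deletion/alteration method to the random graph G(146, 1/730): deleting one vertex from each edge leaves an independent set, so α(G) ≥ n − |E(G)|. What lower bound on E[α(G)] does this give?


E[|E(G)|] = C(146, 2)·p = 10585 · (1/730) = 29/2.
E[α(G)] ≥ n − E[|E(G)|] = 146 − 29/2 = 263/2.
Numerically: ≈ 131.5000.
(This is only a lower bound; the true E[α(G)] may be larger.)

E[α(G)] ≥ 263/2 ≈ 131.5000.


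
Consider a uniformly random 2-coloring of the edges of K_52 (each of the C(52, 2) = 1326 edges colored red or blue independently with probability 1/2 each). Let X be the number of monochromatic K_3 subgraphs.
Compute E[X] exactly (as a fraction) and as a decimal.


Let X = Σ_S X_S over the C(52, 3) = 22100 subsets S of size 3, where X_S = 1 if the K_3 on S is monochromatic.
For a fixed S, the K_3 on S has C(3, 2) = 3 edges. P[all 3 edges red] = (1/2)^3, and likewise for blue, so P[monochromatic] = 2·(1/2)^3 = 2^{1 − 3} = 1/4.
By linearity of expectation: E[X] = C(52, 3) · 2^{1 − 3} = 22100 · 1/4 = 5525.
Numerically: E[X] ≈ 5525.00000.

E[X] = C(52,3)·2^(1−C(3,2)) = 5525 ≈ 5525.00000.


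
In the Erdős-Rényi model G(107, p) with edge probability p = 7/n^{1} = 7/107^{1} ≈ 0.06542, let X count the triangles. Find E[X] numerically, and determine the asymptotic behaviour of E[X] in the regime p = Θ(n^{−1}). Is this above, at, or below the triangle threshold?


Number of potential triangles: C(107, 3) = 198485.
Each occurs with probability p³ ≈ (0.06542)³ ≈ 2.799902e-04.
By linearity: E[X] = C(107, 3)·p³ ≈ 198485 · 2.799902e-04 ≈ 55.5738.
Here α = 1, so p = 7/n is exactly at the triangle threshold p ~ 1/n. Asymptotically E[X] → c³/6 = 7³/6 = 343/6 ≈ 57.1667, a bounded constant. In this regime the triangle count is asymptotically Poisson(c³/6).

E[X] ≈ 55.5738; in regime p = Θ(1/n^{1}) E[X] stays bounded (at the triangle threshold p ~ 1/n).


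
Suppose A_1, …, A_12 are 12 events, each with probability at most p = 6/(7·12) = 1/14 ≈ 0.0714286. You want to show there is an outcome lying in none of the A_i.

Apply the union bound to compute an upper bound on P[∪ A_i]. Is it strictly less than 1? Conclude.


Union bound: P[∪_{i=1}^{12} A_i] ≤ Σ_i P[A_i] ≤ 12·p = 12·(1/14) = 6/7.
Numerically: 6/7 ≈ 0.8571429.
Is 6/7 < 1? YES.
Since P[∪ A_i] ≤ 6/7 < 1, the complement has P[∩ A_i^c] ≥ 1 − 6/7 = 1/7 > 0, so some outcome avoids every A_i.

12·p = 6/7 ≈ 0.8571429; existence CERTIFIED by the union bound.


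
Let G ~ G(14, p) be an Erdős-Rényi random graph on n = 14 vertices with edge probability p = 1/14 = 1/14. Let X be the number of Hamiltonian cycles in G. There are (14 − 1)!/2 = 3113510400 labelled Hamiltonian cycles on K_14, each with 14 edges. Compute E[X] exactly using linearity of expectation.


K_14 has (14 − 1)!/2 = 3113510400 labelled Hamiltonian cycles.
For each such Hamiltonian cycle H, let X_H = 1 if all 14 edges of H are present in G. Then P[X_H = 1] = p^{14} = (1/14)^{14} = 1/11112006825558016.
By linearity: E[X] = Σ_H E[X_H] = 3113510400 · p^{14} = 3113510400 · 1/11112006825558016 = 868725/3100448333024.
Numerically: E[X] ≈ 2.8019e-07.

E[X] = 3113510400 · (1/14)^{14} = 868725/3100448333024 ≈ 2.8019e-07.


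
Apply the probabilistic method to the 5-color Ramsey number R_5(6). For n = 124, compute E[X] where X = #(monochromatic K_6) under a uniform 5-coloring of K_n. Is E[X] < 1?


E[X] = C(124, 6) · 5^{1 − 15} = 4465475476 · 5^{−14} = 4465475476/6103515625.
As a reduced fraction: E[X] = 4465475476/6103515625 ≈ 0.7316235.
Is E[X] < 1? YES.
Since E[X] < 1, there exists a 5-coloring of K_{124} with no monochromatic K_6; hence R_5(6) > 124.

E[X] = 4465475476/6103515625 ≈ 0.7316235; E[X] < 1, so R_5(6) > 124.


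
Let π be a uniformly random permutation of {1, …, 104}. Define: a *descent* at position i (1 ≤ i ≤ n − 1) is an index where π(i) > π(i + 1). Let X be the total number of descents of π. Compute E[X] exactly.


Write X = Σ X_I over i = 1, …, 103, with X_I the indicator of one descent.
There are 103 indicators.
For each fixed i, the pair (π(i), π(i+1)) is a uniformly random ordered pair of distinct values from {1, …, 104}; by symmetry P[π(i) > π(i+1)] = 1/2.
By linearity: E[X] = 103 · (1/2) = (104 − 1) · (1/2) = 103/2 ≈ 51.50000.

E[X] = 103/2 = 51.50000.


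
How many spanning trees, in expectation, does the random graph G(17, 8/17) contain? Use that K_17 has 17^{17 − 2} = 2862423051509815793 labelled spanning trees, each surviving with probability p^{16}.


K_17 has 17^{17 − 2} = 2862423051509815793 labelled spanning trees.
For each such spanning tree H, let X_H = 1 if all 16 edges of H are present in G. Then P[X_H = 1] = p^{16} = (8/17)^{16} = 281474976710656/48661191875666868481.
By linearity of expectation: E[X] = Σ_H E[X_H] = 2862423051509815793 · p^{16} = 2862423051509815793 · 281474976710656/48661191875666868481 = 281474976710656/17.
Numerically: E[X] ≈ 1.66e+13.

E[X] = 2862423051509815793 · (8/17)^{16} = 281474976710656/17 ≈ 1.66e+13.


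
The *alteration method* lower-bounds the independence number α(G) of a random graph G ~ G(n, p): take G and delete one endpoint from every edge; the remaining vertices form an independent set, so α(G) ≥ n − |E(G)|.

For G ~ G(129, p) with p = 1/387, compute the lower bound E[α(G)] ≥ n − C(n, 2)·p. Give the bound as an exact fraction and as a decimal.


E[|E(G)|] = C(129, 2)·p = 8256 · (1/387) = 64/3.
E[α(G)] ≥ n − E[|E(G)|] = 129 − 64/3 = 323/3.
Numerically: ≈ 107.66667.
(This is only a lower bound; the true E[α(G)] may be larger.)

E[α(G)] ≥ 323/3 ≈ 107.66667.


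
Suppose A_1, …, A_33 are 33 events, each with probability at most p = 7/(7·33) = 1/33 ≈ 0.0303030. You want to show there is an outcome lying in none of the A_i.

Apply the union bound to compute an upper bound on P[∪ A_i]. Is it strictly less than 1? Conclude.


Union bound: P[∪_{i=1}^{33} A_i] ≤ Σ_i P[A_i] ≤ 33·p = 33·(1/33) = 1.
Numerically: 1 ≈ 1.0000000.
Is 1 < 1? NO.
Since the bound 1 is ≥ 1, the union bound is uninformative here; it does NOT by itself certify existence.

33·p = 1 ≈ 1.0000000; existence NOT certified by the union bound.


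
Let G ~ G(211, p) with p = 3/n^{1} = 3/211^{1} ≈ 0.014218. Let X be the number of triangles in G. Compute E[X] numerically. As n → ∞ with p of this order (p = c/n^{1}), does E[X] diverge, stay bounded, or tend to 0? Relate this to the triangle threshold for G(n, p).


Number of potential triangles: C(211, 3) = 1543465.
Each occurs with probability p³ ≈ (0.014218)³ ≈ 2.8741961e-06.
By linearity: E[X] = C(211, 3)·p³ ≈ 1543465 · 2.8741961e-06 ≈ 4.43622.
Here α = 1, so p = 3/n is exactly at the triangle threshold p ~ 1/n. Asymptotically E[X] → c³/6 = 3³/6 = 9/2 ≈ 4.50000, a bounded constant. In this regime the triangle count is asymptotically Poisson(c³/6).

E[X] ≈ 4.43622; in regime p = Θ(1/n^{1}) E[X] stays bounded (at the triangle threshold p ~ 1/n).


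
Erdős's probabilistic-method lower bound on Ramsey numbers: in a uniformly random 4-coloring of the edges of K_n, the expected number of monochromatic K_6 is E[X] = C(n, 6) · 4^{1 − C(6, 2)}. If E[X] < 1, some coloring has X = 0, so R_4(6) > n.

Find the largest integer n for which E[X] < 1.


We need C(n, 6) · 4^{1 − 15} < 1, i.e. C(n, 6) < 4^{15 − 1} = 268435456.
Check values of n near the boundary:
  n = 76: C(76, 6) = 218618940; 218618940 < 268435456? YES
  n = 77: C(77, 6) = 237093780; 237093780 < 268435456? YES
  n = 78: C(78, 6) = 256851595; 256851595 < 268435456? YES
  n = 79: C(79, 6) = 277962685; 277962685 < 268435456? NO
  n = 80: C(80, 6) = 300500200; 300500200 < 268435456? NO
  n = 81: C(81, 6) = 324540216; 324540216 < 268435456? NO
The largest n with C(n, 6) < 268435456 is n = 78 (where E[X] = 256851595/268435456 ≈ 0.9568468). Hence R_4(6) > 78, i.e. R_4(6) ≥ 79.

Largest n = 78; hence R_4(6) > 78.


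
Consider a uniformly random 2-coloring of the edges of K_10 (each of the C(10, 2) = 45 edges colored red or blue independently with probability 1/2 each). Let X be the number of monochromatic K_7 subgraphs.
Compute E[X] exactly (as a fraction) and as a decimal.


Let X = Σ_S X_S over the C(10, 7) = 120 subsets S of size 7, where X_S = 1 if the K_7 on S is monochromatic.
For a fixed S, the K_7 on S has C(7, 2) = 21 edges. P[all 21 edges red] = (1/2)^21, and likewise for blue, so P[monochromatic] = 2·(1/2)^21 = 2^{1 − 21} = 1/1048576.
By linearity of expectation: E[X] = C(10, 7) · 2^{1 − 21} = 120 · 1/1048576 = 15/131072.
Numerically: E[X] ≈ 0.000.

E[X] = C(10,7)·2^(1−C(7,2)) = 15/131072 ≈ 0.000.


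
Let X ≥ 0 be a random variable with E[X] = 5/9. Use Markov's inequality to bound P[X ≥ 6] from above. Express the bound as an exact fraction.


μ = E[X] = 5/9, a = 6.
Markov: P[X ≥ 6] ≤ μ/a = (5/9)/6 = 5/54.
Numerically: ≈ 0.09259.
(Since a = 6 > μ = 0.55556, the bound 5/54 is < 1 and informative.)

P[X ≥ 6] ≤ 5/54 ≈ 0.09259.


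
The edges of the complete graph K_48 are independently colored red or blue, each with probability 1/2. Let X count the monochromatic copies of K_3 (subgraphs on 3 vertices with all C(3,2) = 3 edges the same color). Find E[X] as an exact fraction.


Let X = Σ_S X_S over the C(48, 3) = 17296 subsets S of size 3, where X_S = 1 if the K_3 on S is monochromatic.
For a fixed S, the K_3 on S has C(3, 2) = 3 edges. P[all 3 edges red] = (1/2)^3, and likewise for blue, so P[monochromatic] = 2·(1/2)^3 = 2^{1 − 3} = 1/4.
By linearity of expectation: E[X] = C(48, 3) · 2^{1 − 3} = 17296 · 1/4 = 4324.
Numerically: E[X] ≈ 4324.000.

E[X] = C(48,3)·2^(1−C(3,2)) = 4324 ≈ 4324.000.


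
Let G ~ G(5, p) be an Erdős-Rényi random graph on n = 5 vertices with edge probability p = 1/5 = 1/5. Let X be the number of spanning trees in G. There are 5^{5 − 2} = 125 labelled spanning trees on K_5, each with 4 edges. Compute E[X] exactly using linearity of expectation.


K_5 has 5^{5 − 2} = 125 labelled spanning trees.
For each such spanning tree H, let X_H = 1 if all 4 edges of H are present in G. Then P[X_H = 1] = p^{4} = (1/5)^{4} = 1/625.
By linearity of expectation: E[X] = Σ_H E[X_H] = 125 · p^{4} = 125 · 1/625 = 1/5.
Numerically: E[X] ≈ 0.2.

E[X] = 125 · (1/5)^{4} = 1/5 ≈ 0.2.


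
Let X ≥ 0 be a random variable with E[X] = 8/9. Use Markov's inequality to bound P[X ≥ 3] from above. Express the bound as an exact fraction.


μ = E[X] = 8/9, a = 3.
Markov: P[X ≥ 3] ≤ μ/a = (8/9)/3 = 8/27.
Numerically: ≈ 0.296.
(Since a = 3 > μ = 0.889, the bound 8/27 is < 1 and informative.)

P[X ≥ 3] ≤ 8/27 ≈ 0.296.


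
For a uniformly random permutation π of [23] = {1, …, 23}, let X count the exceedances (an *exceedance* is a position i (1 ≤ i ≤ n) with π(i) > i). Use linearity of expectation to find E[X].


Write X = Σ_{i=1}^{23} X_i, where X_i = 1_{π(i) > i}.
For each fixed i, π(i) is uniform over {1, …, 23} (marginal of a uniform permutation), so P[π(i) > i] = (n − i)/n. Summing: Σ_{i=1}^{23} (n − i)/n = (0 + 1 + … + 22)/23 = 23(23 − 1)/(2·23) = (23 − 1)/2.
Hence E[X] = Σ_{i=1}^{23} (23 − i)/23 = 11 ≈ 11.000.

E[X] = 11 = 11.000.


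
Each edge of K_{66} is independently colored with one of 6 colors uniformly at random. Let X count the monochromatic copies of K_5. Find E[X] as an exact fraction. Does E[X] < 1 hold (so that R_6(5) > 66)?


E[X] = C(66, 5) · 6^{1 − 10} = 8936928 · 6^{−9} = 8936928/10077696.
As a reduced fraction: E[X] = 31031/34992 ≈ 0.88680.
Is E[X] < 1? YES.
Since E[X] < 1, there exists a 6-coloring of K_{66} with no monochromatic K_5; hence R_6(5) > 66.

E[X] = 31031/34992 ≈ 0.88680; E[X] < 1, so R_6(5) > 66.


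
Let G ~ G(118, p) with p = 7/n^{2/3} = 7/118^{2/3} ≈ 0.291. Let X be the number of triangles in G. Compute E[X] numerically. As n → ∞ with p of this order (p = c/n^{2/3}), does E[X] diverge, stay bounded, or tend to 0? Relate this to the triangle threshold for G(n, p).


Number of potential triangles: C(118, 3) = 266916.
Each occurs with probability p³ ≈ (0.291)³ ≈ 2.46337e-02.
By linearity: E[X] = C(118, 3)·p³ ≈ 266916 · 2.46337e-02 ≈ 6575.136.
Since α = 2/3 < 1, p = c/n^{2/3} ≫ 1/n is above the triangle threshold p ~ 1/n. Asymptotically E[X] ~ (c³/6)·n^{3(1−α)} = (7³/6)·n^{1} → ∞; triangles are abundant w.h.p.

E[X] ≈ 6575.136; in regime p = Θ(1/n^{2/3}) E[X] diverges (above the triangle threshold p ~ 1/n).


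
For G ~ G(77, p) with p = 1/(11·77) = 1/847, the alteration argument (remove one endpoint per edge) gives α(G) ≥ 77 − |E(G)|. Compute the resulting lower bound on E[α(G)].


E[|E(G)|] = C(77, 2)·p = 2926 · (1/847) = 38/11.
E[α(G)] ≥ n − E[|E(G)|] = 77 − 38/11 = 809/11.
Numerically: ≈ 73.545455.
(This is only a lower bound; the true E[α(G)] may be larger.)

E[α(G)] ≥ 809/11 ≈ 73.545455.


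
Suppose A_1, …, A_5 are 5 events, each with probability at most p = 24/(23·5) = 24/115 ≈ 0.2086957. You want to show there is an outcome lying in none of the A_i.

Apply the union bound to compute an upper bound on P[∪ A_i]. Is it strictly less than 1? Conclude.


Union bound: P[∪_{i=1}^{5} A_i] ≤ Σ_i P[A_i] ≤ 5·p = 5·(24/115) = 24/23.
Numerically: 24/23 ≈ 1.0434783.
Is 24/23 < 1? NO.
Since the bound 24/23 is ≥ 1, the union bound is uninformative here; it does NOT by itself certify existence.

5·p = 24/23 ≈ 1.0434783; existence NOT certified by the union bound.


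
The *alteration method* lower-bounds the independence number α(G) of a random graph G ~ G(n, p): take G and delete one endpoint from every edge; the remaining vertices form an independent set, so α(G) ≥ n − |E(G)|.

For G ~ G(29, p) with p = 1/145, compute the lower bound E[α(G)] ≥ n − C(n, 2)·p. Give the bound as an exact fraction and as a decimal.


E[|E(G)|] = C(29, 2)·p = 406 · (1/145) = 14/5.
E[α(G)] ≥ n − E[|E(G)|] = 29 − 14/5 = 131/5.
Numerically: ≈ 26.2000.
(This is only a lower bound; the true E[α(G)] may be larger.)

E[α(G)] ≥ 131/5 ≈ 26.2000.


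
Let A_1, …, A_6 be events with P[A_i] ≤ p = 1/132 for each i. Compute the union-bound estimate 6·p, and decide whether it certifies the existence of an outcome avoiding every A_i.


Union bound: P[∪_{i=1}^{6} A_i] ≤ Σ_i P[A_i] ≤ 6·p = 6·(1/132) = 1/22.
Numerically: 1/22 ≈ 0.0455.
Is 1/22 < 1? YES.
Since P[∪ A_i] ≤ 1/22 < 1, the complement has P[∩ A_i^c] ≥ 1 − 1/22 = 21/22 > 0, so some outcome avoids every A_i.

6·p = 1/22 ≈ 0.0455; existence CERTIFIED by the union bound.


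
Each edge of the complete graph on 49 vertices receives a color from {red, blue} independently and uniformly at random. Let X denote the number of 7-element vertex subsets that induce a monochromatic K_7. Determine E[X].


Let X = Σ_S X_S over the C(49, 7) = 85900584 subsets S of size 7, where X_S = 1 if the K_7 on S is monochromatic.
For a fixed S, the K_7 on S has C(7, 2) = 21 edges. P[all 21 edges red] = (1/2)^21, and likewise for blue, so P[monochromatic] = 2·(1/2)^21 = 2^{1 − 21} = 1/1048576.
By linearity: E[X] = C(49, 7) · 2^{1 − 21} = 85900584 · 1/1048576 = 10737573/131072.
Numerically: E[X] ≈ 81.921181.

E[X] = C(49,7)·2^(1−C(7,2)) = 10737573/131072 ≈ 81.921181.


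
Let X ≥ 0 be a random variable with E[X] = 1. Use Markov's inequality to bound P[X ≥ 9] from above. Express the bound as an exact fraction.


μ = E[X] = 1, a = 9.
Markov: P[X ≥ 9] ≤ μ/a = (1)/9 = 1/9.
Numerically: ≈ 0.111111.
(Since a = 9 > μ = 1.000000, the bound 1/9 is < 1 and informative.)

P[X ≥ 9] ≤ 1/9 ≈ 0.111111.


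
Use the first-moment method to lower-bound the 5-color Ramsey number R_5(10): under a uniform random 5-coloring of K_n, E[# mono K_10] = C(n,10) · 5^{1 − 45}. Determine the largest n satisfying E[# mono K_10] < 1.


We need C(n, 10) · 5^{1 − 45} < 1, i.e. C(n, 10) < 5^{45 − 1} = 5684341886080801486968994140625.
Check values of n near the boundary:
  n = 5390: C(5390, 10) = 5655833965919099070255434039753; 5655833965919099070255434039753 < 5684341886080801486968994140625? YES
  n = 5391: C(5391, 10) = 5666344714787188828795213697883; 5666344714787188828795213697883 < 5684341886080801486968994140625? YES
  n = 5392: C(5392, 10) = 5676873040158402483252283957448; 5676873040158402483252283957448 < 5684341886080801486968994140625? YES
  n = 5393: C(5393, 10) = 5687418968154238267170642278008; 5687418968154238267170642278008 < 5684341886080801486968994140625? NO
  n = 5394: C(5394, 10) = 5697982524930156243149785372878; 5697982524930156243149785372878 < 5684341886080801486968994140625? NO
The largest n with C(n, 10) < 5684341886080801486968994140625 is n = 5392 (where E[X] = 5676873040158402483252283957448/5684341886080801486968994140625 ≈ 0.9987). Hence R_5(10) > 5392, i.e. R_5(10) ≥ 5393.

Largest n = 5392; hence R_5(10) > 5392.


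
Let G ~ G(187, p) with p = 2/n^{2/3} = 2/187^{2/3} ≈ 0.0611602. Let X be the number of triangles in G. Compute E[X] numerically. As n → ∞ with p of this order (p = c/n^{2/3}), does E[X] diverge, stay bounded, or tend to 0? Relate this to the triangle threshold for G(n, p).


Number of potential triangles: C(187, 3) = 1072445.
Each occurs with probability p³ ≈ (0.0611602)³ ≈ 2.28774057e-04.
By linearity: E[X] = C(187, 3)·p³ ≈ 1072445 · 2.28774057e-04 ≈ 245.347594.
Since α = 2/3 < 1, p = c/n^{2/3} ≫ 1/n is above the triangle threshold p ~ 1/n. Asymptotically E[X] ~ (c³/6)·n^{3(1−α)} = (2³/6)·n^{1} → ∞; triangles are abundant w.h.p.

E[X] ≈ 245.347594; in regime p = Θ(1/n^{2/3}) E[X] diverges (above the triangle threshold p ~ 1/n).


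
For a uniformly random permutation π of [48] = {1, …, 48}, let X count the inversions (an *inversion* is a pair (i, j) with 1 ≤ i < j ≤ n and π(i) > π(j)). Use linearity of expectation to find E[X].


Write X = Σ X_I over the C(48, 2) = 1128 pairs i < j, with X_I the indicator of one inversion.
There are 1128 indicators.
For each fixed pair i < j, the values π(i) and π(j) are two distinct elements of {1, …, 48} in uniformly random order; by symmetry P[π(i) > π(j)] = 1/2.
By linearity: E[X] = 1128 · (1/2) = C(48, 2) · (1/2) = 1128/2 = 564 ≈ 564.000.

E[X] = 564 = 564.000.


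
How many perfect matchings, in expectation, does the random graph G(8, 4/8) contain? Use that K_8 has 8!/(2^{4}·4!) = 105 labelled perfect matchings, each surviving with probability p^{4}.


K_8 has 8!/(2^{4}·4!) = 105 labelled perfect matchings.
For each such perfect matching H, let X_H = 1 if all 4 edges of H are present in G. Then P[X_H = 1] = p^{4} = (1/2)^{4} = 1/16.
By linearity: E[X] = Σ_H E[X_H] = 105 · p^{4} = 105 · 1/16 = 105/16.
Numerically: E[X] ≈ 6.5625.

E[X] = 105 · (1/2)^{4} = 105/16 ≈ 6.5625.


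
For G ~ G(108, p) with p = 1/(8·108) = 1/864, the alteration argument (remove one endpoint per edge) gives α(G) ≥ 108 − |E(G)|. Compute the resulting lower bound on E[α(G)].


E[|E(G)|] = C(108, 2)·p = 5778 · (1/864) = 107/16.
E[α(G)] ≥ n − E[|E(G)|] = 108 − 107/16 = 1621/16.
Numerically: ≈ 101.312.
(This is only a lower bound; the true E[α(G)] may be larger.)

E[α(G)] ≥ 1621/16 ≈ 101.312.


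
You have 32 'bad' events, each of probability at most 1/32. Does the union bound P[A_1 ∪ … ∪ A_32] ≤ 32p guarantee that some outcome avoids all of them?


Union bound: P[∪_{i=1}^{32} A_i] ≤ Σ_i P[A_i] ≤ 32·p = 32·(1/32) = 1.
Numerically: 1 ≈ 1.0000.
Is 1 < 1? NO.
Since the bound 1 is ≥ 1, the union bound is uninformative here; it does NOT by itself certify existence.

32·p = 1 ≈ 1.0000; existence NOT certified by the union bound.


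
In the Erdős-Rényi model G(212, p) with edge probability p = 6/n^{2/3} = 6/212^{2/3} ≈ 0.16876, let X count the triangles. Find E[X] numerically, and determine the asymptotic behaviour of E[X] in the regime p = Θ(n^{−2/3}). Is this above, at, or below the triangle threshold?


Number of potential triangles: C(212, 3) = 1565620.
Each occurs with probability p³ ≈ (0.16876)³ ≈ 4.8059808e-03.
By linearity: E[X] = C(212, 3)·p³ ≈ 1565620 · 4.8059808e-03 ≈ 7524.33962.
Since α = 2/3 < 1, p = c/n^{2/3} ≫ 1/n is above the triangle threshold p ~ 1/n. Asymptotically E[X] ~ (c³/6)·n^{3(1−α)} = (6³/6)·n^{1} → ∞; triangles are abundant w.h.p.

E[X] ≈ 7524.33962; in regime p = Θ(1/n^{2/3}) E[X] diverges (above the triangle threshold p ~ 1/n).
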